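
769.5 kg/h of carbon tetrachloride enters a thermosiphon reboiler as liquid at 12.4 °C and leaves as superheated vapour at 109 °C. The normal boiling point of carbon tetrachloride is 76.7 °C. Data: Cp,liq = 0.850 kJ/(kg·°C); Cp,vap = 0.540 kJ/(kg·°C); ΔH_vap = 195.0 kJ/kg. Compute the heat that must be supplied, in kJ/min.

Q = 3430 kJ/min

liquid 12.4→76.7 °C: 54.655 kJ/kg
vaporisation at 76.7 °C: 195 kJ/kg
vapour 76.7→109 °C: 17.442 kJ/kg
Δh = 54.655 + 195 + 17.442 = 267.1 kJ/kg
Q = ṁ·Δh = 769.5 kg/h × 267.1 kJ/kg = 205530 kJ/h
|Q| = 57.092 kW = 3425.5 kJ/min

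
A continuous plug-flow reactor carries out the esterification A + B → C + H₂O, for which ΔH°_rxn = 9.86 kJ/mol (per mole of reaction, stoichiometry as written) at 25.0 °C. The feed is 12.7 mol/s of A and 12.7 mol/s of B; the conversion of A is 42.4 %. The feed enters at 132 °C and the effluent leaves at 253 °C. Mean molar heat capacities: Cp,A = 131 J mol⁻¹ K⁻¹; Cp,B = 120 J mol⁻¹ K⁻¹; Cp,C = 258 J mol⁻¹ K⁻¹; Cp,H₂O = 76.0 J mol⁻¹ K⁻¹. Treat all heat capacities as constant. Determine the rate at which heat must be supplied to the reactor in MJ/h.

Q_in = 1950 MJ/h

Extent of reaction ξ = 0.424 × 12.7 = 5.3848 mol/s
Reaction term: ξ·ΔH°_rxn = 5.3848 × 9.86 = 53.094 kJ/s
Sensible, feed 132→25 °C: -341.08 kJ/s
Outlet flows (mol/s): A 7.3152, B 7.3152, C 5.3848, H₂O 5.3848
Sensible, products 25→253 °C: 828.7 kJ/s
Q = ΔH = 540.71 kJ/s = 540.71 kW
Heat supplied = 1946.5 MJ/h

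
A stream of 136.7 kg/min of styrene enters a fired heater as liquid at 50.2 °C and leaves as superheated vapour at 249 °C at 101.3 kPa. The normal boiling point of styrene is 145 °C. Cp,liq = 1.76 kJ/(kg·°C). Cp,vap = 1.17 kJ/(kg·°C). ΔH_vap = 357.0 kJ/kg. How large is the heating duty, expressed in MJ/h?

liquid 50.2→145 °C: 166.85 kJ/kg
vaporisation at 145 °C: 357 kJ/kg
vapour 145→249 °C: 121.68 kJ/kg
Δh = 166.85 + 357 + 121.68 = 645.53 kJ/kg
Q = ṁ·Δh = 136.7 kg/min × 645.53 kJ/kg = 88244 kJ/min
|Q| = 1470.7 kW = 5294.6 MJ/h

Q = 5290 MJ/h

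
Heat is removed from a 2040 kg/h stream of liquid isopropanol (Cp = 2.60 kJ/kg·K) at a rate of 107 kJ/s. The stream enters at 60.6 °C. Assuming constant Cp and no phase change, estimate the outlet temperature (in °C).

Q = 107 kJ/s = 385200 kJ/h
ΔT = Q/(ṁ·Cp) = 385200/(2040×2.60) = 72.624 K
T_out = 60.6 − 72.624 = -12.024 °C

T_out = -12.0 °C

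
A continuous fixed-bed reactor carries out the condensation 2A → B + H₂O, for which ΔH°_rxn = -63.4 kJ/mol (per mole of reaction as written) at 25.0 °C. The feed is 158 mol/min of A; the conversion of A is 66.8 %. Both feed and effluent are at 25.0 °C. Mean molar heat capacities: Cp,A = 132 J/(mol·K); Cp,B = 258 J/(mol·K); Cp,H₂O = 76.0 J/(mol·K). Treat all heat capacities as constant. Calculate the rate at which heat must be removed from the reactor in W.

Extent of reaction ξ = 0.668 × 158 / 2 = 52.772 mol/min
Reaction term: ξ·ΔH°_rxn = 52.772 × -63.4 = -3345.7 kJ/min
Q = ΔH = -3345.7 kJ/min = -55.762 kW
Heat removed = 55762 W

Q_out = 55800 W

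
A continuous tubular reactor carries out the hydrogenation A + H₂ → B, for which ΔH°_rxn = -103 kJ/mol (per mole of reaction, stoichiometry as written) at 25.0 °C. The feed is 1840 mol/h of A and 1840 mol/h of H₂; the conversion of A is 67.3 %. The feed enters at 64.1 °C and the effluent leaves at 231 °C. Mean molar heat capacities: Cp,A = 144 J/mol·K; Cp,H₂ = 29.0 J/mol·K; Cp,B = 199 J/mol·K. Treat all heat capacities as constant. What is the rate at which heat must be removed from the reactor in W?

Q_out = 18800 W

Extent of reaction ξ = 0.673 × 1840 = 1238.3 mol/h
Reaction term: ξ·ΔH°_rxn = 1238.3 × -103 = -127550 kJ/h
Sensible, feed 64.1→25 °C: -12446 kJ/h
Outlet flows (mol/h): A 601.68, H₂ 601.68, B 1238.3
Sensible, products 25→231 °C: 72206 kJ/h
Q = ΔH = -67787 kJ/h = -18.83 kW
Heat removed = 18830 W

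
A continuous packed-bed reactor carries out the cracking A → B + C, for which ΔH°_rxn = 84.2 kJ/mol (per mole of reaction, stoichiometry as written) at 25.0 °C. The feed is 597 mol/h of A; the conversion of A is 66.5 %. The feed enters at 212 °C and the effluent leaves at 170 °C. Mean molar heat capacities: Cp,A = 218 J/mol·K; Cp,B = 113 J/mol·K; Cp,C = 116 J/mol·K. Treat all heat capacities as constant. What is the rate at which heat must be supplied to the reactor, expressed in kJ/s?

Q_in = 7.94 kJ/s

Extent of reaction ξ = 0.665 × 597 = 397 mol/h
Reaction term: ξ·ΔH°_rxn = 397 × 84.2 = 33428 kJ/h
Sensible, feed 212→25 °C: -24337 kJ/h
Outlet flows (mol/h): A 200, B 397, C 397
Sensible, products 25→170 °C: 19504 kJ/h
Q = ΔH = 28595 kJ/h = 7.943 kW
Heat supplied = 7.943 kJ/s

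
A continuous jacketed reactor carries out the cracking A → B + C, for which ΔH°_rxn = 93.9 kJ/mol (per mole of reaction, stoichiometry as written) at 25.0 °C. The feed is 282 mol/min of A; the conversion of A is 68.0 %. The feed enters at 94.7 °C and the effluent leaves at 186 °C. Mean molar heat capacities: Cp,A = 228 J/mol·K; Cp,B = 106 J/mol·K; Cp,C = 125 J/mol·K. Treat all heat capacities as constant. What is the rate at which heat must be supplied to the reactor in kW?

Extent of reaction ξ = 0.680 × 282 = 191.76 mol/min
Reaction term: ξ·ΔH°_rxn = 191.76 × 93.9 = 18006 kJ/min
Sensible, feed 94.7→25 °C: -4481.4 kJ/min
Outlet flows (mol/min): A 90.24, B 191.76, C 191.76
Sensible, products 25→186 °C: 10444 kJ/min
Q = ΔH = 23969 kJ/min = 399.49 kW
Heat supplied = 399.49 kW

Q_in = 399 kW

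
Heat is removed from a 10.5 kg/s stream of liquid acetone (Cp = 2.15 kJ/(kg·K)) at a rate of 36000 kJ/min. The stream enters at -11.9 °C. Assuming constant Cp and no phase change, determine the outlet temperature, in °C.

T_out = -38.5 °C

Q = 36000 kJ/min = 600 kJ/s
ΔT = Q/(ṁ·Cp) = 600/(10.5×2.15) = 26.578 K
T_out = -11.9 − 26.578 = -38.478 °C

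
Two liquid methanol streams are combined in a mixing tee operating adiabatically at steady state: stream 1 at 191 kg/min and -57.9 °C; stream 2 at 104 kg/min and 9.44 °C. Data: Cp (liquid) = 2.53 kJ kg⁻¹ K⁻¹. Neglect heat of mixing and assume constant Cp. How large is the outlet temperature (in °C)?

T_out = -34.2 °C

Adiabatic, steady state ⇒ Σ ṁᵢCp,ᵢ(T_out − Tᵢ) = 0
Σ ṁᵢCp,ᵢTᵢ = 191×2.53×-57.9 + 104×2.53×9.44 = -25495
Σ ṁᵢCp,ᵢ = 191×2.53 + 104×2.53 = 746.35
T_out = -25495 / 746.35 = -34.16 °C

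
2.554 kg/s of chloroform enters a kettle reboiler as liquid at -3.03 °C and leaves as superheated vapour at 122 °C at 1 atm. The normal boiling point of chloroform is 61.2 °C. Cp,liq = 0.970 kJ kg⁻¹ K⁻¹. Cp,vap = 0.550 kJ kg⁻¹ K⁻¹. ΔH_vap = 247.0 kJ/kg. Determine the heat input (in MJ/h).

liquid -3.03→61.2 °C: 62.303 kJ/kg
vaporisation at 61.2 °C: 247 kJ/kg
vapour 61.2→122 °C: 33.44 kJ/kg
Δh = 62.303 + 247 + 33.44 = 342.74 kJ/kg
Q = ṁ·Δh = 2.554 kg/s × 342.74 kJ/kg = 875.37 kJ/s
|Q| = 875.37 kW = 3151.3 MJ/h

Q = 3150 MJ/h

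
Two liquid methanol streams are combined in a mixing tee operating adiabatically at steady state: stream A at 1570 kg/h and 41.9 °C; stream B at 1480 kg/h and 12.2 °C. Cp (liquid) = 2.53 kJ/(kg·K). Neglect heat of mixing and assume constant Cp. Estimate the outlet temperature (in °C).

T_out = 27.5 °C

Adiabatic, steady state ⇒ Σ ṁᵢCp,ᵢ(T_out − Tᵢ) = 0
Σ ṁᵢCp,ᵢTᵢ = 1570×2.53×41.9 + 1480×2.53×12.2 = 212110
Σ ṁᵢCp,ᵢ = 1570×2.53 + 1480×2.53 = 7716.5
T_out = 212110 / 7716.5 = 27.488 °C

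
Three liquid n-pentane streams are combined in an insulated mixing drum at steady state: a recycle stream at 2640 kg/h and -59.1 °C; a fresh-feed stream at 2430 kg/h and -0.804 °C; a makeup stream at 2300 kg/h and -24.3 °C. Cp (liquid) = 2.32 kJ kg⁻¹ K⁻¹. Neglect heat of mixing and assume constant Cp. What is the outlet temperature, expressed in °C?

Energy balance with Q = 0: Σ ṁᵢCp,ᵢ(T_out − Tᵢ) = 0
T_out = Σ ṁᵢCp,ᵢTᵢ / Σ ṁᵢCp,ᵢ
      = -496170 / 17098 = -29.019 °C

T_out = -29.0 °C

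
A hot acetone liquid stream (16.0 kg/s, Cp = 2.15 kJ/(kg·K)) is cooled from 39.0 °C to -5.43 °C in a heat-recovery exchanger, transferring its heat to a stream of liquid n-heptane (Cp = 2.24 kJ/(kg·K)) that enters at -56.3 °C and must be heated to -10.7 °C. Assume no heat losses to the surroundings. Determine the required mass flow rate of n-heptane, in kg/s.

Heat released by hot stream: Q = 16.0 × 2.15 × (39.0 − -5.43) = 1528.4 kJ/s
Energy balance on cold side (adiabatic exchanger): Q = ṁ_c·Cp_c·(T_c,out − T_c,in)
ṁ_c = 1528.4 / [2.24 × (-10.7 − -56.3)] = 14.963 kg/s

ṁ_c = 15.0 kg/s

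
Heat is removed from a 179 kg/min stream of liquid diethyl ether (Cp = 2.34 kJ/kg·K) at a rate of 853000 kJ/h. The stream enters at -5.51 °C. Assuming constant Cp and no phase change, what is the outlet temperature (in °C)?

T_out = -39.5 °C

Q = 853000 kJ/h = 14217 kJ/min
ΔT = Q/(ṁ·Cp) = 14217/(179×2.34) = 33.941 K
T_out = -5.51 − 33.941 = -39.451 °C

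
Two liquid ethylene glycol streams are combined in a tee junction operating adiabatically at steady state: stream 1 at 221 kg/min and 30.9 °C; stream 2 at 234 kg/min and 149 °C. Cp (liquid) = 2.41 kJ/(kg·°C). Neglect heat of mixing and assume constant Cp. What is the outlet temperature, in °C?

Adiabatic, steady state ⇒ Σ ṁᵢCp,ᵢ(T_out − Tᵢ) = 0
T_out = Σ ṁᵢCp,ᵢTᵢ / Σ ṁᵢCp,ᵢ
      = 100480 / 1096.6 = 91.637 °C

T_out = 91.6 °C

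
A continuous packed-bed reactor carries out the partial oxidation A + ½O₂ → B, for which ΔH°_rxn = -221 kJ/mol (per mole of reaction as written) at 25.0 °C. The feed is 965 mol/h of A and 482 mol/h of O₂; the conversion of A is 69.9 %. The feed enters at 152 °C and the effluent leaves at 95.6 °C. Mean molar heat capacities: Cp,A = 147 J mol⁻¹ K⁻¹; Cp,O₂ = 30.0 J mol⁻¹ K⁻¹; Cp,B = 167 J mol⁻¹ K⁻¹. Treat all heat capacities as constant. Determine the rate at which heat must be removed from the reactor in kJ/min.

Q_out = 2630 kJ/min

Extent of reaction ξ = 0.699 × 965 = 674.53 mol/h
Reaction term: ξ·ΔH°_rxn = 674.53 × -221 = -149070 kJ/h
Sensible, feed 152→25 °C: -19852 kJ/h
Outlet flows (mol/h): A 290.47, O₂ 144.73, B 674.53
Sensible, products 25→95.6 °C: 11274 kJ/h
Q = ΔH = -157650 kJ/h = -43.792 kW
Heat removed = 2627.5 kJ/min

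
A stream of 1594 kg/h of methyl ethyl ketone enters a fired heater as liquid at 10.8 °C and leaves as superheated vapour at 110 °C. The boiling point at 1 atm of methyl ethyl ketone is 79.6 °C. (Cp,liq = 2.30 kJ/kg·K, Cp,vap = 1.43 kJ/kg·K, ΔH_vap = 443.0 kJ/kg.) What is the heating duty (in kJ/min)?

liquid 10.8→79.6 °C: 158.24 kJ/kg
vaporisation at 79.6 °C: 443 kJ/kg
vapour 79.6→110 °C: 43.472 kJ/kg
Δh = 158.24 + 443 + 43.472 = 644.71 kJ/kg
Q = ṁ·Δh = 1594 kg/h × 644.71 kJ/kg = 1.0277e+06 kJ/h
|Q| = 285.46 kW = 17128 kJ/min

Q = 17100 kJ/min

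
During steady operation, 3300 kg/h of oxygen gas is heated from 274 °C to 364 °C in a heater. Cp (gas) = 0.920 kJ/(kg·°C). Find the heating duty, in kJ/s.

Q = 75.9 kJ/s

Q = ṁ·Cp·ΔT = 3300 × 0.920 × (364 − 274) = 273240 kJ/h
Converting: 273240 / 3600 s = 75.9 kW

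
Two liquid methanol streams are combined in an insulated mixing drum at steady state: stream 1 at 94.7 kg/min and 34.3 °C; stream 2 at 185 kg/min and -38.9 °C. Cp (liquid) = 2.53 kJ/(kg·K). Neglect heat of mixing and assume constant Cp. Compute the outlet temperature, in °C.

T_out = -14.1 °C

Energy balance with Q = 0: Σ ṁᵢCp,ᵢ(T_out − Tᵢ) = 0
Σ ṁᵢCp,ᵢTᵢ = 94.7×2.53×34.3 + 185×2.53×-38.9 = -9989.2
Σ ṁᵢCp,ᵢ = 94.7×2.53 + 185×2.53 = 707.64
T_out = -9989.2 / 707.64 = -14.116 °C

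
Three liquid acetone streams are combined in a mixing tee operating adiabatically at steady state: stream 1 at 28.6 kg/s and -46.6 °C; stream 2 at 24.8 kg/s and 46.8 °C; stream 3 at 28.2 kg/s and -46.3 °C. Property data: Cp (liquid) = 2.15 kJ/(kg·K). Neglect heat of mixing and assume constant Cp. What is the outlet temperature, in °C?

T_out = -18.1 °C

No heat crosses the boundary, so H_out = H_in.
Σ ṁᵢCp,ᵢTᵢ = 28.6×2.15×-46.6 + 24.8×2.15×46.8 + 28.2×2.15×-46.3 = -3177.2
Σ ṁᵢCp,ᵢ = 28.6×2.15 + 24.8×2.15 + 28.2×2.15 = 175.44
T_out = -3177.2 / 175.44 = -18.11 °C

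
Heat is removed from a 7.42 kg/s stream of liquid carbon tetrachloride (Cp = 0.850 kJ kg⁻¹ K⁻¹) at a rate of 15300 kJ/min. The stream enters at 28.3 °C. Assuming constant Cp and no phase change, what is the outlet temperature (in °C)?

Q = 15300 kJ/min = 255 kJ/s
ΔT = Q/(ṁ·Cp) = 255/(7.42×0.850) = 40.431 K
T_out = 28.3 − 40.431 = -12.131 °C

T_out = -12.1 °C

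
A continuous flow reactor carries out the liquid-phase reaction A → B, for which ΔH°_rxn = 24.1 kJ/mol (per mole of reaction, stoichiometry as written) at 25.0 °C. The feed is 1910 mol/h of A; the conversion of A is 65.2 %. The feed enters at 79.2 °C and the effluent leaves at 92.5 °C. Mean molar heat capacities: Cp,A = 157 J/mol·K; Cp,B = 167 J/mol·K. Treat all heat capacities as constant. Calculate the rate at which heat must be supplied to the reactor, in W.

Q_in = 9680 W

Extent of reaction ξ = 0.652 × 1910 = 1245.3 mol/h
Reaction term: ξ·ΔH°_rxn = 1245.3 × 24.1 = 30012 kJ/h
Sensible, feed 79.2→25 °C: -16253 kJ/h
Outlet flows (mol/h): A 664.68, B 1245.3
Sensible, products 25→92.5 °C: 21082 kJ/h
Q = ΔH = 34841 kJ/h = 9.6781 kW
Heat supplied = 9678.1 W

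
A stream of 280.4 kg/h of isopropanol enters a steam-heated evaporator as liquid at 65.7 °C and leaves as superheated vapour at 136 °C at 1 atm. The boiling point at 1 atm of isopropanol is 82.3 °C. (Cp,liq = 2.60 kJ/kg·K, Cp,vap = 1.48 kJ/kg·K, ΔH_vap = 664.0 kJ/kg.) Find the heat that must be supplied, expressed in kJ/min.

Q = 3680 kJ/min

liquid 65.7→82.3 °C: 43.16 kJ/kg
vaporisation at 82.3 °C: 664 kJ/kg
vapour 82.3→136 °C: 79.476 kJ/kg
Δh = 43.16 + 664 + 79.476 = 786.64 kJ/kg
Q = ṁ·Δh = 280.4 kg/h × 786.64 kJ/kg = 220570 kJ/h
|Q| = 61.27 kW = 3676.2 kJ/min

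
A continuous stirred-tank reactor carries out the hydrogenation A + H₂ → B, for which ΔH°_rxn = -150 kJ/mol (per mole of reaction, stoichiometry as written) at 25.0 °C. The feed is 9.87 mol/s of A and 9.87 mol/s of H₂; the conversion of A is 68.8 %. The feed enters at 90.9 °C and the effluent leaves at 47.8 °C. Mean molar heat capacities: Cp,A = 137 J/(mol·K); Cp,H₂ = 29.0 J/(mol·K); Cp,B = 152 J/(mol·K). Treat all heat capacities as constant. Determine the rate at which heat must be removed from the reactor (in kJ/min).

Q_out = 65500 kJ/min

Extent of reaction ξ = 0.688 × 9.87 = 6.7906 mol/s
Reaction term: ξ·ΔH°_rxn = 6.7906 × -150 = -1018.6 kJ/s
Sensible, feed 90.9→25 °C: -107.97 kJ/s
Outlet flows (mol/s): A 3.0794, H₂ 3.0794, B 6.7906
Sensible, products 25→47.8 °C: 35.188 kJ/s
Q = ΔH = -1091.4 kJ/s = -1091.4 kW
Heat removed = 65482 kJ/min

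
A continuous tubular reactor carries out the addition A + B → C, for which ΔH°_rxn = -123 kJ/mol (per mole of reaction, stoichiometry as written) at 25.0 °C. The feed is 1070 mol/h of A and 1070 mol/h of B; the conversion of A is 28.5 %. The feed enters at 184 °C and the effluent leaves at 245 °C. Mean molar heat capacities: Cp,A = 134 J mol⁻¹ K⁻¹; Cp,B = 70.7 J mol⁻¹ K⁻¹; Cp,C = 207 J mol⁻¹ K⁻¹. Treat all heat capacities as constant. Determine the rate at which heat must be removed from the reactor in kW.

Extent of reaction ξ = 0.285 × 1070 = 304.95 mol/h
Reaction term: ξ·ΔH°_rxn = 304.95 × -123 = -37509 kJ/h
Sensible, feed 184→25 °C: -34826 kJ/h
Outlet flows (mol/h): A 765.05, B 765.05, C 304.95
Sensible, products 25→245 °C: 48341 kJ/h
Q = ΔH = -23994 kJ/h = -6.6649 kW
Heat removed = 6.6649 kW

Q_out = 6.66 kW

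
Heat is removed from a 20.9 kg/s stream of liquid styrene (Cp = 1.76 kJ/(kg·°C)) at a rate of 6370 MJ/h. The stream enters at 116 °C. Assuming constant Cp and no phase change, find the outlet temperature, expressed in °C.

Q = 6370 MJ/h = 1769.4 kJ/s
ΔT = Q/(ṁ·Cp) = 1769.4/(20.9×1.76) = 48.104 K
T_out = 116 − 48.104 = 67.896 °C

T_out = 67.9 °C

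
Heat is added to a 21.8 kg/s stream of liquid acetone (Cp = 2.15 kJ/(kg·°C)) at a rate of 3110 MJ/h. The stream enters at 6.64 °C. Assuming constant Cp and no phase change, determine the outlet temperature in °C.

Q = 3110 MJ/h = 863.89 kJ/s
ΔT = Q/(ṁ·Cp) = 863.89/(21.8×2.15) = 18.432 K
T_out = 6.64 + 18.432 = 25.072 °C

T_out = 25.1 °C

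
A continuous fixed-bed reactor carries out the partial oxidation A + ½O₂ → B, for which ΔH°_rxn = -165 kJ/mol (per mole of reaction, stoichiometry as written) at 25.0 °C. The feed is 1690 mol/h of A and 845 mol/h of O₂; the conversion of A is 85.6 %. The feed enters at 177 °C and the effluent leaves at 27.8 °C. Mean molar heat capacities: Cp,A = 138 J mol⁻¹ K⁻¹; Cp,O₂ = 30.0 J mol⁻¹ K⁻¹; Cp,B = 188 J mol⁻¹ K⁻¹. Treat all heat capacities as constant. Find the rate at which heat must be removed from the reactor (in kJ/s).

Q_out = 77.0 kJ/s

Extent of reaction ξ = 0.856 × 1690 = 1446.6 mol/h
Reaction term: ξ·ΔH°_rxn = 1446.6 × -165 = -238700 kJ/h
Sensible, feed 177→25 °C: -39303 kJ/h
Outlet flows (mol/h): A 243.36, O₂ 121.68, B 1446.6
Sensible, products 25→27.8 °C: 865.77 kJ/h
Q = ΔH = -277130 kJ/h = -76.981 kW
Heat removed = 76.981 kJ/s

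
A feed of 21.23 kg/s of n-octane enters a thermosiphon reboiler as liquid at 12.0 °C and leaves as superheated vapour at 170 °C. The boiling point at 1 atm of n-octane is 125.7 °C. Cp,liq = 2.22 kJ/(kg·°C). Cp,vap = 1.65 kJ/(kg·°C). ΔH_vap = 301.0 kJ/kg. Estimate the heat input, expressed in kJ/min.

Q = 798000 kJ/min

liquid 12.0→125.7 °C: 252.41 kJ/kg
vaporisation at 125.7 °C: 301 kJ/kg
vapour 125.7→170 °C: 73.095 kJ/kg
Δh = 252.41 + 301 + 73.095 = 626.51 kJ/kg
Q = ṁ·Δh = 21.23 kg/s × 626.51 kJ/kg = 13301 kJ/s
|Q| = 13301 kW = 798050 kJ/min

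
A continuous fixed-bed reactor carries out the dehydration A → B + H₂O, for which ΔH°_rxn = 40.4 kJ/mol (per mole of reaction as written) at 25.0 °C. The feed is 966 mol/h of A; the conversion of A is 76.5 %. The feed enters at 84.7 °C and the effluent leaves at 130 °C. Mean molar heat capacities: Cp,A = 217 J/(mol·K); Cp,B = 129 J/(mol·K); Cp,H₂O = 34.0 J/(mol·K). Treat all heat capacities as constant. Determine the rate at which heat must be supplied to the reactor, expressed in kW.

Q_in = 9.77 kW

Extent of reaction ξ = 0.765 × 966 = 738.99 mol/h
Reaction term: ξ·ΔH°_rxn = 738.99 × 40.4 = 29855 kJ/h
Sensible, feed 84.7→25 °C: -12514 kJ/h
Outlet flows (mol/h): A 227.01, B 738.99, H₂O 738.99
Sensible, products 25→130 °C: 17820 kJ/h
Q = ΔH = 35161 kJ/h = 9.7669 kW
Heat supplied = 9.7669 kW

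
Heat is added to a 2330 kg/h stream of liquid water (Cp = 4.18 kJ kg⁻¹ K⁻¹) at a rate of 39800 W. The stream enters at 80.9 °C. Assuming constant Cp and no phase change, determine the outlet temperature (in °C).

T_out = 95.6 °C

Q = 39800 W = 143280 kJ/h
ΔT = Q/(ṁ·Cp) = 143280/(2330×4.18) = 14.711 K
T_out = 80.9 + 14.711 = 95.611 °C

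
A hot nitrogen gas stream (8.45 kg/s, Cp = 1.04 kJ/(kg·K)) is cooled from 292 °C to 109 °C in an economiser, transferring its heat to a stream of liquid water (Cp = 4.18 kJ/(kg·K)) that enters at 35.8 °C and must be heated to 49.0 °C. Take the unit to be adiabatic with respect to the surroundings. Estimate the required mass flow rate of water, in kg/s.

Heat released by hot stream: Q = 8.45 × 1.04 × (292 − 109) = 1608.2 kJ/s
Energy balance on cold side (adiabatic exchanger): Q = ṁ_c·Cp_c·(T_c,out − T_c,in)
ṁ_c = 1608.2 / [4.18 × (49.0 − 35.8)] = 29.147 kg/s

ṁ_c = 29.1 kg/s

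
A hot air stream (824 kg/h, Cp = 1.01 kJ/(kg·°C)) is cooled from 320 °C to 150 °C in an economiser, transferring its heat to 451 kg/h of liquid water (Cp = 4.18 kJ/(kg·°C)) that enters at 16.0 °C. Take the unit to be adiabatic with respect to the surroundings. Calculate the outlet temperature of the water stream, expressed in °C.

Heat released by hot stream: Q = 824 × 1.01 × (320 − 150) = 141480 kJ/h
Energy balance on cold side (adiabatic exchanger): Q = ṁ_c·Cp_c·(T_c,out − T_c,in)
T_c,out = 16.0 + 141480/(451 × 4.18) = 91.049 °C

T_c,out = 91.0 °C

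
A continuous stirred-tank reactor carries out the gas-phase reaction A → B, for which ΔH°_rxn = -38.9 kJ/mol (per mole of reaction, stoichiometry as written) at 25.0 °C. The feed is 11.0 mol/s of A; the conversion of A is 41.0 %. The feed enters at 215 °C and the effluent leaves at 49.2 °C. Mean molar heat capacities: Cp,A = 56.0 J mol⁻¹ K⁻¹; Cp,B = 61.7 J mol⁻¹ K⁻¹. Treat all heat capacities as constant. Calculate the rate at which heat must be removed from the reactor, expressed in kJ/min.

Extent of reaction ξ = 0.410 × 11.0 = 4.51 mol/s
Reaction term: ξ·ΔH°_rxn = 4.51 × -38.9 = -175.44 kJ/s
Sensible, feed 215→25 °C: -117.04 kJ/s
Outlet flows (mol/s): A 6.49, B 4.51
Sensible, products 25→49.2 °C: 15.529 kJ/s
Q = ΔH = -276.95 kJ/s = -276.95 kW
Heat removed = 16617 kJ/min

Q_out = 16600 kJ/min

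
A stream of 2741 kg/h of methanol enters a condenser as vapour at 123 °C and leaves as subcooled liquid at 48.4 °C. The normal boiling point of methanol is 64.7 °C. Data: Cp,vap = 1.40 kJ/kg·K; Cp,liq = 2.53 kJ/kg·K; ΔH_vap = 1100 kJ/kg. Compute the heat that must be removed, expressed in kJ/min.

vapour 123→64.7 °C: -81.62 kJ/kg
condensation at 64.7 °C: -1100 kJ/kg
liquid 64.7→48.4 °C: -41.239 kJ/kg
Δh = -81.62 + -1100 + -41.239 = -1222.9 kJ/kg
Q = ṁ·Δh = 2741 kg/h × -1222.9 kJ/kg = -3.3519e+06 kJ/h
|Q| = 931.07 kW = 55864 kJ/min

Q_c = 55900 kJ/min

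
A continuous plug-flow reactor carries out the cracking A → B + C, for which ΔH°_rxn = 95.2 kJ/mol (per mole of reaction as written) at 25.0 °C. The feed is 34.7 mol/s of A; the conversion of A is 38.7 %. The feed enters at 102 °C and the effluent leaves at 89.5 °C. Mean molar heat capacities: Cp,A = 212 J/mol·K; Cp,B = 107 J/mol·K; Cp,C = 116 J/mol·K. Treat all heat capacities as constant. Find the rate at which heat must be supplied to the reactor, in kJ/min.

Extent of reaction ξ = 0.387 × 34.7 = 13.429 mol/s
Reaction term: ξ·ΔH°_rxn = 13.429 × 95.2 = 1278.4 kJ/s
Sensible, feed 102→25 °C: -566.44 kJ/s
Outlet flows (mol/s): A 21.271, B 13.429, C 13.429
Sensible, products 25→89.5 °C: 484.02 kJ/s
Q = ΔH = 1196 kJ/s = 1196 kW
Heat supplied = 71760 kJ/min

Q_in = 71800 kJ/min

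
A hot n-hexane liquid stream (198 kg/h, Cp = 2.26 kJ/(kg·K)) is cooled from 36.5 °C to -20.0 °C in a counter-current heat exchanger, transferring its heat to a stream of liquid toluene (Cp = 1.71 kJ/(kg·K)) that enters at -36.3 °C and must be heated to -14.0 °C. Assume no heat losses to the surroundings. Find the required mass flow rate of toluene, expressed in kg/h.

ṁ_c = 663 kg/h

Heat released by hot stream: Q = 198 × 2.26 × (36.5 − -20.0) = 25283 kJ/h
Energy balance on cold side (adiabatic exchanger): Q = ṁ_c·Cp_c·(T_c,out − T_c,in)
ṁ_c = 25283 / [1.71 × (-14.0 − -36.3)] = 663.01 kg/h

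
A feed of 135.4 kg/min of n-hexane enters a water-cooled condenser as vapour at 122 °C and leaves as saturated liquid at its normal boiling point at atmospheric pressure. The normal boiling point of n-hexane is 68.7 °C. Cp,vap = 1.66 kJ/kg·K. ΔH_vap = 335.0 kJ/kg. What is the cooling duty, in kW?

Q_c = 956 kW

vapour 122→68.7 °C: -88.478 kJ/kg
condensation at 68.7 °C: -335 kJ/kg
Δh = -88.478 + -335 = -423.48 kJ/kg
Q = ṁ·Δh = 135.4 kg/min × -423.48 kJ/kg = -57339 kJ/min
|Q| = 955.65 kW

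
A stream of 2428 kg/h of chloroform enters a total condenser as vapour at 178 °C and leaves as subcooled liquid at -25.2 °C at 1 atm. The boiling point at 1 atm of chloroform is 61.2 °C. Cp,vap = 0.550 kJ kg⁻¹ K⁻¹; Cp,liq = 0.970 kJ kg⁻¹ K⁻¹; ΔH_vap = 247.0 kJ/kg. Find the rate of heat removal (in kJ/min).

vapour 178→61.2 °C: -64.24 kJ/kg
condensation at 61.2 °C: -247 kJ/kg
liquid 61.2→-25.2 °C: -83.808 kJ/kg
Δh = -64.24 + -247 + -83.808 = -395.05 kJ/kg
Q = ṁ·Δh = 2428 kg/h × -395.05 kJ/kg = -959180 kJ/h
|Q| = 266.44 kW = 15986 kJ/min

Q_c = 16000 kJ/min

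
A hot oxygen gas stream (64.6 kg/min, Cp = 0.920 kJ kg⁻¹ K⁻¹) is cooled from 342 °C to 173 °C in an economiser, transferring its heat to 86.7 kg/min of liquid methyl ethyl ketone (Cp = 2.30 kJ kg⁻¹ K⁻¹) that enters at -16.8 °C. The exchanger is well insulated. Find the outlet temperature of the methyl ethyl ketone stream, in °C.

T_c,out = 33.6 °C

Heat released by hot stream: Q = 64.6 × 0.920 × (342 − 173) = 10044 kJ/min
Energy balance on cold side (adiabatic exchanger): Q = ṁ_c·Cp_c·(T_c,out − T_c,in)
T_c,out = -16.8 + 10044/(86.7 × 2.30) = 33.569 °C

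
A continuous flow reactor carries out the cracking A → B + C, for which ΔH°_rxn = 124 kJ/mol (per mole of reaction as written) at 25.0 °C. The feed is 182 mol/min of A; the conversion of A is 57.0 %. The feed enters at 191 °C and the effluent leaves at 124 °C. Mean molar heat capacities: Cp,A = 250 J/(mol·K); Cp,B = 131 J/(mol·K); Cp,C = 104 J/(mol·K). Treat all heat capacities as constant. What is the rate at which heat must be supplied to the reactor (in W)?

Q_in = 161000 W

Extent of reaction ξ = 0.570 × 182 = 103.74 mol/min
Reaction term: ξ·ΔH°_rxn = 103.74 × 124 = 12864 kJ/min
Sensible, feed 191→25 °C: -7553 kJ/min
Outlet flows (mol/min): A 78.26, B 103.74, C 103.74
Sensible, products 25→124 °C: 4350.4 kJ/min
Q = ΔH = 9661.2 kJ/min = 161.02 kW
Heat supplied = 161020 W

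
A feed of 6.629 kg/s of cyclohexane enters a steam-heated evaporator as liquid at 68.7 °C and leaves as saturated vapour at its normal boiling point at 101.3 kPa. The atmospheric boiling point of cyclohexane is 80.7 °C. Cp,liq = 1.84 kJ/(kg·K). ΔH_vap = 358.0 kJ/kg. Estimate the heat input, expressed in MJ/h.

Q = 9070 MJ/h

liquid 68.7→80.7 °C: 22.08 kJ/kg
vaporisation at 80.7 °C: 358 kJ/kg
Δh = 22.08 + 358 = 380.08 kJ/kg
Q = ṁ·Δh = 6.629 kg/s × 380.08 kJ/kg = 2519.6 kJ/s
|Q| = 2519.6 kW = 9070.4 MJ/h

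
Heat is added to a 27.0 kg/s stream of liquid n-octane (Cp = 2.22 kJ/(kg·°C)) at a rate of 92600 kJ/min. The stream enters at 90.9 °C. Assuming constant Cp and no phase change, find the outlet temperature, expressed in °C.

Q = 92600 kJ/min = 1543.3 kJ/s
ΔT = Q/(ṁ·Cp) = 1543.3/(27.0×2.22) = 25.748 K
T_out = 90.9 + 25.748 = 116.65 °C

T_out = 117 °C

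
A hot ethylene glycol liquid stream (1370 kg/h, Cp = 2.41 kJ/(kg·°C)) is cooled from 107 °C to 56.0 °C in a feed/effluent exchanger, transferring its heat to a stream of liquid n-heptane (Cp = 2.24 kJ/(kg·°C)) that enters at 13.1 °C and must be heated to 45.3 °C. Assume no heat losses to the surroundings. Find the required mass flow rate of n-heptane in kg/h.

Heat released by hot stream: Q = 1370 × 2.41 × (107 − 56.0) = 168390 kJ/h
Energy balance on cold side (adiabatic exchanger): Q = ṁ_c·Cp_c·(T_c,out − T_c,in)
ṁ_c = 168390 / [2.24 × (45.3 − 13.1)] = 2334.6 kg/h

ṁ_c = 2330 kg/h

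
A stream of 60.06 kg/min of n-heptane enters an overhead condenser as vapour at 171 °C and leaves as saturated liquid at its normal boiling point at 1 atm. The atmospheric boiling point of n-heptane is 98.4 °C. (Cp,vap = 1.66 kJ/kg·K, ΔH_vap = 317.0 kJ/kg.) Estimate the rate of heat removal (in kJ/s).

Q_c = 438 kJ/s

vapour 171→98.4 °C: -120.52 kJ/kg
condensation at 98.4 °C: -317 kJ/kg
Δh = -120.52 + -317 = -437.52 kJ/kg
Q = ṁ·Δh = 60.06 kg/min × -437.52 kJ/kg = -26277 kJ/min
|Q| = 437.95 kW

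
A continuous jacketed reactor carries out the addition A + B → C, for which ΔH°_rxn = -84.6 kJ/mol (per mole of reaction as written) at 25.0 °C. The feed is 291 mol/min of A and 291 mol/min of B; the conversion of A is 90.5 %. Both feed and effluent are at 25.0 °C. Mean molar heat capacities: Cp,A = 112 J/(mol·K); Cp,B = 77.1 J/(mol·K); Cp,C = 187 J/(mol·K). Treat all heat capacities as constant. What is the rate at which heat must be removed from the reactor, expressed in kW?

Q_out = 371 kW

Extent of reaction ξ = 0.905 × 291 = 263.36 mol/min
Reaction term: ξ·ΔH°_rxn = 263.36 × -84.6 = -22280 kJ/min
Q = ΔH = -22280 kJ/min = -371.33 kW
Heat removed = 371.33 kW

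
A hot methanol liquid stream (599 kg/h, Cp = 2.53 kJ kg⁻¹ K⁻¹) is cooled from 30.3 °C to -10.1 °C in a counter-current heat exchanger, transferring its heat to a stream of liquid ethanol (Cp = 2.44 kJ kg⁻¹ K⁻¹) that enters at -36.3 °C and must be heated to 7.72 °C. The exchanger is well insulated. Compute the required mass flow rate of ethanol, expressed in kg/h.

Heat released by hot stream: Q = 599 × 2.53 × (30.3 − -10.1) = 61225 kJ/h
Energy balance on cold side (adiabatic exchanger): Q = ṁ_c·Cp_c·(T_c,out − T_c,in)
ṁ_c = 61225 / [2.44 × (7.72 − -36.3)] = 570.02 kg/h

ṁ_c = 570 kg/h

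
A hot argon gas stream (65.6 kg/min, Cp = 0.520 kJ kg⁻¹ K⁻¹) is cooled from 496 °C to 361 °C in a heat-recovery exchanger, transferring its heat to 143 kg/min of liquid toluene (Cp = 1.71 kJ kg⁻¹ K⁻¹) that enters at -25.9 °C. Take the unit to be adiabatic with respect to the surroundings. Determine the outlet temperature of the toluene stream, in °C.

Heat released by hot stream: Q = 65.6 × 0.520 × (496 − 361) = 4605.1 kJ/min
Energy balance on cold side (adiabatic exchanger): Q = ṁ_c·Cp_c·(T_c,out − T_c,in)
T_c,out = -25.9 + 4605.1/(143 × 1.71) = -7.0675 °C

T_c,out = -7.07 °C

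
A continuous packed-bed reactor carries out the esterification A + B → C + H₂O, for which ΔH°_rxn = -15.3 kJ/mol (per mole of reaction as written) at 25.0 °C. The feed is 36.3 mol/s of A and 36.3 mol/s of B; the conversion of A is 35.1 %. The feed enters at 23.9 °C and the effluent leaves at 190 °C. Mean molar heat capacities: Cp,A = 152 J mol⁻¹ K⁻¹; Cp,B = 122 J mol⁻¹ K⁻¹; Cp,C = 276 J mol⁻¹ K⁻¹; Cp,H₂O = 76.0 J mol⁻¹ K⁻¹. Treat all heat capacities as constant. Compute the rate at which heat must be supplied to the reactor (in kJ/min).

Extent of reaction ξ = 0.351 × 36.3 = 12.741 mol/s
Reaction term: ξ·ΔH°_rxn = 12.741 × -15.3 = -194.94 kJ/s
Sensible, feed 23.9→25 °C: 10.941 kJ/s
Outlet flows (mol/s): A 23.559, B 23.559, C 12.741, H₂O 12.741
Sensible, products 25→190 °C: 1805.1 kJ/s
Q = ΔH = 1621.1 kJ/s = 1621.1 kW
Heat supplied = 97266 kJ/min

Q_in = 97300 kJ/min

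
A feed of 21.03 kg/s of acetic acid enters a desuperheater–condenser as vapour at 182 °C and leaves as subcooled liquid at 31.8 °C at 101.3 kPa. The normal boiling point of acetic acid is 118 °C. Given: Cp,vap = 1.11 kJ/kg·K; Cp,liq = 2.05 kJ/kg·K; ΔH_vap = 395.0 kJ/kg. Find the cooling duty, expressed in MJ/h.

Q_c = 48700 MJ/h

vapour 182→118 °C: -71.04 kJ/kg
condensation at 118 °C: -395 kJ/kg
liquid 118→31.8 °C: -176.71 kJ/kg
Δh = -71.04 + -395 + -176.71 = -642.75 kJ/kg
Q = ṁ·Δh = 21.03 kg/s × -642.75 kJ/kg = -13517 kJ/s
|Q| = 13517 kW = 48661 MJ/h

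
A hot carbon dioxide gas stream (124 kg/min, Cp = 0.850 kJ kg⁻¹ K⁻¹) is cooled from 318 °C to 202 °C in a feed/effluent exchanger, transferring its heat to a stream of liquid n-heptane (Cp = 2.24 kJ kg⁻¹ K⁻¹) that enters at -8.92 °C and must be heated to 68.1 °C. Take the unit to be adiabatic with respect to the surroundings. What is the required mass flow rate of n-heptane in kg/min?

Heat released by hot stream: Q = 124 × 0.850 × (318 − 202) = 12226 kJ/min
Energy balance on cold side (adiabatic exchanger): Q = ṁ_c·Cp_c·(T_c,out − T_c,in)
ṁ_c = 12226 / [2.24 × (68.1 − -8.92)] = 70.867 kg/min

ṁ_c = 70.9 kg/min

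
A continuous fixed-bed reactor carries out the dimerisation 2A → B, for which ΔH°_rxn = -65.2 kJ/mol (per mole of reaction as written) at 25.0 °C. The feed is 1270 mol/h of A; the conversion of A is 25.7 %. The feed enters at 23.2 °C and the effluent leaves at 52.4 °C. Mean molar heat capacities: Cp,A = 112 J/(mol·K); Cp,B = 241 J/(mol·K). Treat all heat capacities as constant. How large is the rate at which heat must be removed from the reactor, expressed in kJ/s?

Extent of reaction ξ = 0.257 × 1270 / 2 = 163.19 mol/h
Reaction term: ξ·ΔH°_rxn = 163.19 × -65.2 = -10640 kJ/h
Sensible, feed 23.2→25 °C: 256.03 kJ/h
Outlet flows (mol/h): A 943.61, B 163.19
Sensible, products 25→52.4 °C: 3973.4 kJ/h
Q = ΔH = -6410.9 kJ/h = -1.7808 kW
Heat removed = 1.7808 kJ/s

Q_out = 1.78 kJ/s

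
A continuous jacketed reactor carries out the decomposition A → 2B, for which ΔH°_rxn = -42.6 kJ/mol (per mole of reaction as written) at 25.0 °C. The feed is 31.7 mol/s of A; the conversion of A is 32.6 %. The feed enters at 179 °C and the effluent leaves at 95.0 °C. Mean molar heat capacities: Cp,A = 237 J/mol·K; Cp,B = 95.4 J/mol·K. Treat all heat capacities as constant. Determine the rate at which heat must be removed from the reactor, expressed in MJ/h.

Extent of reaction ξ = 0.326 × 31.7 = 10.334 mol/s
Reaction term: ξ·ΔH°_rxn = 10.334 × -42.6 = -440.24 kJ/s
Sensible, feed 179→25 °C: -1157 kJ/s
Outlet flows (mol/s): A 21.366, B 20.668
Sensible, products 25→95.0 °C: 492.48 kJ/s
Q = ΔH = -1104.7 kJ/s = -1104.7 kW
Heat removed = 3977.1 MJ/h

Q_out = 3980 MJ/h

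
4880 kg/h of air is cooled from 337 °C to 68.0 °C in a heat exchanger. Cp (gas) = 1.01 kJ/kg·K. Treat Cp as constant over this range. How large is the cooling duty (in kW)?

Q = ṁ·Cp·ΔT = 4880 × 1.01 × (68.0 − 337) = -1.3258e+06 kJ/h
Converting: 1.3258e+06 / 3600 s = 368.29 kW

Q_c = 368 kW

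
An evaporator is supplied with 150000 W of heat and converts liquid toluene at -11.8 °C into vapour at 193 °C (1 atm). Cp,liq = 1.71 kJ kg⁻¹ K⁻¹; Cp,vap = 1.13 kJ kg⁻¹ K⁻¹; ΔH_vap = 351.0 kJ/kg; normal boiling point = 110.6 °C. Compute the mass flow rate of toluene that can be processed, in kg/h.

ṁ = 826 kg/h

Δh = 1.71×(110.6−-11.8) + 351.0 + 1.13×(193−110.6) = 653.42 kJ/kg
Q = 150000 W = 150 kJ/s = 540000 kJ/h
ṁ = Q/Δh = 540000 / 653.42 = 826.43 kg/h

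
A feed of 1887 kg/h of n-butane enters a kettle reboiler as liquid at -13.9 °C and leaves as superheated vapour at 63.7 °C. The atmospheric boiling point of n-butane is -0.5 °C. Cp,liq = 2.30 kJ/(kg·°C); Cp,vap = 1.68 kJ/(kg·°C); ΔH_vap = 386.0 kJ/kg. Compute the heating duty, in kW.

liquid -13.9→-0.5 °C: 30.82 kJ/kg
vaporisation at -0.5 °C: 386 kJ/kg
vapour -0.5→63.7 °C: 107.86 kJ/kg
Δh = 30.82 + 386 + 107.86 = 524.68 kJ/kg
Q = ṁ·Δh = 1887 kg/h × 524.68 kJ/kg = 990060 kJ/h
|Q| = 275.02 kW

Q = 275 kW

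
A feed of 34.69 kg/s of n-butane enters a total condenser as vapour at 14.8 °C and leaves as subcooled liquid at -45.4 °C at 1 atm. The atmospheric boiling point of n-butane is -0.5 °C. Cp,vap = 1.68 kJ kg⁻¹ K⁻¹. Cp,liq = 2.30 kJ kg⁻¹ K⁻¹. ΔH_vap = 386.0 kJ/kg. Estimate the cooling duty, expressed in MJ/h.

vapour 14.8→-0.5 °C: -25.704 kJ/kg
condensation at -0.5 °C: -386 kJ/kg
liquid -0.5→-45.4 °C: -103.27 kJ/kg
Δh = -25.704 + -386 + -103.27 = -514.97 kJ/kg
Q = ṁ·Δh = 34.69 kg/s × -514.97 kJ/kg = -17864 kJ/s
|Q| = 17864 kW = 64312 MJ/h

Q_c = 64300 MJ/h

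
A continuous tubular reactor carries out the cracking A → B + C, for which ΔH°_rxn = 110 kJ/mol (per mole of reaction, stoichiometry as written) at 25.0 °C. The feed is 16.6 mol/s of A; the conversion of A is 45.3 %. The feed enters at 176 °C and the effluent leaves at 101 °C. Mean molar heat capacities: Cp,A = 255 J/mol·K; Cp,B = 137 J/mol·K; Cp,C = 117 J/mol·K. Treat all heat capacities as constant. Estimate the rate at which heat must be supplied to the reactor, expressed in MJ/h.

Q_in = 1830 MJ/h

Extent of reaction ξ = 0.453 × 16.6 = 7.5198 mol/s
Reaction term: ξ·ΔH°_rxn = 7.5198 × 110 = 827.18 kJ/s
Sensible, feed 176→25 °C: -639.18 kJ/s
Outlet flows (mol/s): A 9.0802, B 7.5198, C 7.5198
Sensible, products 25→101 °C: 321.14 kJ/s
Q = ΔH = 509.13 kJ/s = 509.13 kW
Heat supplied = 1832.9 MJ/h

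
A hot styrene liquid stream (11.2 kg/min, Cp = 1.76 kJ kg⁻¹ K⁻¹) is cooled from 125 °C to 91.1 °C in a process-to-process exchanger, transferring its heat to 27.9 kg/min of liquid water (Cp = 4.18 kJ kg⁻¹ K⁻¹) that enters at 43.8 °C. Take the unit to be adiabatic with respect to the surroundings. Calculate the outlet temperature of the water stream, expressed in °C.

Heat released by hot stream: Q = 11.2 × 1.76 × (125 − 91.1) = 668.24 kJ/min
Energy balance on cold side (adiabatic exchanger): Q = ṁ_c·Cp_c·(T_c,out − T_c,in)
T_c,out = 43.8 + 668.24/(27.9 × 4.18) = 49.53 °C

T_c,out = 49.5 °C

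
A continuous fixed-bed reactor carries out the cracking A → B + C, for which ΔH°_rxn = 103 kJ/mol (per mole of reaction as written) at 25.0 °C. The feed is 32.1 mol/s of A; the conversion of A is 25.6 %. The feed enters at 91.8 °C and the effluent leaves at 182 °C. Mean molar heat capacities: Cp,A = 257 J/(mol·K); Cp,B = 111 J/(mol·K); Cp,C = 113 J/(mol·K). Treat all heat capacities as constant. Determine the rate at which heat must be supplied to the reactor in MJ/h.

Extent of reaction ξ = 0.256 × 32.1 = 8.2176 mol/s
Reaction term: ξ·ΔH°_rxn = 8.2176 × 103 = 846.41 kJ/s
Sensible, feed 91.8→25 °C: -551.08 kJ/s
Outlet flows (mol/s): A 23.882, B 8.2176, C 8.2176
Sensible, products 25→182 °C: 1252.6 kJ/s
Q = ΔH = 1548 kJ/s = 1548 kW
Heat supplied = 5572.7 MJ/h

Q_in = 5570 MJ/h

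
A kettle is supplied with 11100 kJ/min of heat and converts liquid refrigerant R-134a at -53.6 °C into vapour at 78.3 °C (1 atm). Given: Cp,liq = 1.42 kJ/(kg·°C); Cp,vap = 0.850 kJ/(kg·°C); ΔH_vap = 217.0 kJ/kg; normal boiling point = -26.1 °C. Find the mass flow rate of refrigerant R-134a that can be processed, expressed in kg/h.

Δh = 1.42×(-26.1−-53.6) + 217.0 + 0.850×(78.3−-26.1) = 344.79 kJ/kg
Q = 11100 kJ/min = 185 kJ/s = 666000 kJ/h
ṁ = Q/Δh = 666000 / 344.79 = 1931.6 kg/h

ṁ = 1930 kg/h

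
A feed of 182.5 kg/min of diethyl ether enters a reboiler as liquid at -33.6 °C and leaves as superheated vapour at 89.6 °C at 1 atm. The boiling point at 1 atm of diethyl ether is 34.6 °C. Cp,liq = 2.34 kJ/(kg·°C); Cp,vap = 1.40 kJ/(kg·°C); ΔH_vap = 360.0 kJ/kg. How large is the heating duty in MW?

Q = 1.81 MW

liquid -33.6→34.6 °C: 159.59 kJ/kg
vaporisation at 34.6 °C: 360 kJ/kg
vapour 34.6→89.6 °C: 77 kJ/kg
Δh = 159.59 + 360 + 77 = 596.59 kJ/kg
Q = ṁ·Δh = 182.5 kg/min × 596.59 kJ/kg = 108880 kJ/min
|Q| = 1814.6 kW = 1.8146 MW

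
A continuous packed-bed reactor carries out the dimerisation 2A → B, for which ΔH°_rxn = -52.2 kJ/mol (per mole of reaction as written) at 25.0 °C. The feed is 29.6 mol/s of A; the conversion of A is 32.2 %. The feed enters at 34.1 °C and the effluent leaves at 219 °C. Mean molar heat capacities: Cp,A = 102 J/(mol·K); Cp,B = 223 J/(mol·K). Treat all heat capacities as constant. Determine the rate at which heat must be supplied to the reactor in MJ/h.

Extent of reaction ξ = 0.322 × 29.6 / 2 = 4.7656 mol/s
Reaction term: ξ·ΔH°_rxn = 4.7656 × -52.2 = -248.76 kJ/s
Sensible, feed 34.1→25 °C: -27.475 kJ/s
Outlet flows (mol/s): A 20.069, B 4.7656
Sensible, products 25→219 °C: 603.29 kJ/s
Q = ΔH = 327.05 kJ/s = 327.05 kW
Heat supplied = 1177.4 MJ/h

Q_in = 1180 MJ/h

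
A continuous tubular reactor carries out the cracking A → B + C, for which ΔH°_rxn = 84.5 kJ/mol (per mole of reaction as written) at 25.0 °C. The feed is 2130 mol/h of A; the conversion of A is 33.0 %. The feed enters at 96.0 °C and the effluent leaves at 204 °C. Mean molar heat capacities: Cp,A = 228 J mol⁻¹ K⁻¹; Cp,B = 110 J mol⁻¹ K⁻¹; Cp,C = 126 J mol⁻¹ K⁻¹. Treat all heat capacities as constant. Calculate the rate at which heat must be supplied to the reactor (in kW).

Extent of reaction ξ = 0.330 × 2130 = 702.9 mol/h
Reaction term: ξ·ΔH°_rxn = 702.9 × 84.5 = 59395 kJ/h
Sensible, feed 96.0→25 °C: -34480 kJ/h
Outlet flows (mol/h): A 1427.1, B 702.9, C 702.9
Sensible, products 25→204 °C: 87936 kJ/h
Q = ΔH = 112850 kJ/h = 31.347 kW
Heat supplied = 31.347 kW

Q_in = 31.3 kW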